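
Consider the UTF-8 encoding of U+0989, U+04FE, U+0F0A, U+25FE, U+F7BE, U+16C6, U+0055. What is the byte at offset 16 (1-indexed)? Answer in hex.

1-indexed offset 16 is 0-indexed offset 15.
U+0989 → 3-byte form E0 A6 89 at offsets 0–2.
U+04FE → 2-byte form D3 BE at offsets 3–4.
U+0F0A → 3-byte form E0 BC 8A at offsets 5–7.
U+25FE → 3-byte form E2 97 BE at offsets 8–10.
U+F7BE → 3-byte form EF 9E BE at offsets 11–13.
U+16C6 → 3-byte form E1 9B 86 at offsets 14–16.
Offset 15 falls in char 6's range; it's byte 2 of E1 9B 86 = 0x9B.

0x9B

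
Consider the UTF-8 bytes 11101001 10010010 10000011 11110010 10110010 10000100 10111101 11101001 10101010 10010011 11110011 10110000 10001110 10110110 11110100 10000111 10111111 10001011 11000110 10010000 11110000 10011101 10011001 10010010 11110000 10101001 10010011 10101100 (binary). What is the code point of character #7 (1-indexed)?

U+1D652

Offset 0: leading byte 0xE9 = 11101001 → 3-byte char #1 = E9 92 83.
Offset 3: leading byte 0xF2 = 11110010 → 4-byte char #2 = F2 B2 84 BD.
Offset 7: leading byte 0xE9 = 11101001 → 3-byte char #3 = E9 AA 93.
Offset 10: leading byte 0xF3 = 11110011 → 4-byte char #4 = F3 B0 8E B6.
Offset 14: leading byte 0xF4 = 11110100 → 4-byte char #5 = F4 87 BF 8B.
Offset 18: leading byte 0xC6 = 11000110 → 2-byte char #6 = C6 90.
Offset 20: leading byte 0xF0 = 11110000 → 4-byte char #7 = F0 9D 99 92.
Leading byte 0xF0 = 11110000 matches 11110xxx → 4-byte sequence.
Byte 1: 0xF0 = 11110000, payload 000 (3 bits).
Byte 2: 0x9D = 10011101 (10xxxxxx ✓), payload 011101.
Byte 3: 0x99 = 10011001 (10xxxxxx ✓), payload 011001.
Byte 4: 0x92 = 10010010 (10xxxxxx ✓), payload 010010.
Concatenate: 000011101011001010010 = 0x1D652 (21 bits → U+1D652).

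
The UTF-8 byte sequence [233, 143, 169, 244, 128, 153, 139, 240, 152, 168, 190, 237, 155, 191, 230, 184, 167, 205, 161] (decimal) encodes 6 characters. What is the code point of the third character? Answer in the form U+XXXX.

U+18A3E

Offset 0: leading byte 0xE9 = 11101001 → 3-byte char #1 = E9 8F A9.
Offset 3: leading byte 0xF4 = 11110100 → 4-byte char #2 = F4 80 99 8B.
Offset 7: leading byte 0xF0 = 11110000 → 4-byte char #3 = F0 98 A8 BE.
Leading byte 0xF0 = 11110000 matches 11110xxx → 4-byte sequence.
Byte 1: 0xF0 = 11110000, payload 000 (3 bits).
Byte 2: 0x98 = 10011000 (10xxxxxx ✓), payload 011000.
Byte 3: 0xA8 = 10101000 (10xxxxxx ✓), payload 101000.
Byte 4: 0xBE = 10111110 (10xxxxxx ✓), payload 111110.
Concatenate: 000011000101000111110 = 0x18A3E (21 bits → U+18A3E).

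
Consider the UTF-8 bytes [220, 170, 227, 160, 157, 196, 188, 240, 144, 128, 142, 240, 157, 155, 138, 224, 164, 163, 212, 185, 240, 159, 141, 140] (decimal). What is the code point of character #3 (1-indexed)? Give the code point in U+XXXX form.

U+013C

Offset 0: leading byte 0xDC = 11011100 → 2-byte char #1 = DC AA.
Offset 2: leading byte 0xE3 = 11100011 → 3-byte char #2 = E3 A0 9D.
Offset 5: leading byte 0xC4 = 11000100 → 2-byte char #3 = C4 BC.
Leading byte 0xC4 = 11000100 matches 110xxxxx → 2-byte sequence.
Byte 1: 0xC4 = 11000100, payload 00100 (5 bits).
Byte 2: 0xBC = 10111100 (10xxxxxx ✓), payload 111100.
Concatenate: 00100111100 = 0x13C (11 bits → U+013C).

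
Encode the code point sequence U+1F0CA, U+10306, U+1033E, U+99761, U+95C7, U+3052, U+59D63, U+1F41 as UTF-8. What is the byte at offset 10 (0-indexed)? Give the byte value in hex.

U+1F0CA → 4-byte form F0 9F 83 8A at offsets 0–3.
U+10306 → 4-byte form F0 90 8C 86 at offsets 4–7.
U+1033E → 4-byte form F0 90 8C BE at offsets 8–11.
Offset 10 falls in char 3's range; it's byte 3 of F0 90 8C BE = 0x8C.

0x8C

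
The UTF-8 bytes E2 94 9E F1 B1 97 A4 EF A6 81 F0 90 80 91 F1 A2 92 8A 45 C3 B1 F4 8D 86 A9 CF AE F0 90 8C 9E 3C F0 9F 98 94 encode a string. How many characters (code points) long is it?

12

Byte at offset 0: 0xE2 = 11100010 → 3-byte char (#1). Advance 3.
Byte at offset 3: 0xF1 = 11110001 → 4-byte char (#2). Advance 4.
Byte at offset 7: 0xEF = 11101111 → 3-byte char (#3). Advance 3.
Byte at offset 10: 0xF0 = 11110000 → 4-byte char (#4). Advance 4.
Byte at offset 14: 0xF1 = 11110001 → 4-byte char (#5). Advance 4.
Byte at offset 18: 0x45 = 01000101 → 1-byte char (#6). Advance 1.
Byte at offset 19: 0xC3 = 11000011 → 2-byte char (#7). Advance 2.
Byte at offset 21: 0xF4 = 11110100 → 4-byte char (#8). Advance 4.
Byte at offset 25: 0xCF = 11001111 → 2-byte char (#9). Advance 2.
Byte at offset 27: 0xF0 = 11110000 → 4-byte char (#10). Advance 4.
Byte at offset 31: 0x3C = 00111100 → 1-byte char (#11). Advance 1.
Byte at offset 32: 0xF0 = 11110000 → 4-byte char (#12). Advance 4.
Reached end at offset 36 after 12 code points.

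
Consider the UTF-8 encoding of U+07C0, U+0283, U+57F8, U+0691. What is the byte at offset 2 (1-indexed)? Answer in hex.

1-indexed offset 2 is 0-indexed offset 1.
U+07C0 → 2-byte form DF 80 at offsets 0–1.
Offset 1 falls in char 1's range; it's byte 2 of DF 80 = 0x80.

0x80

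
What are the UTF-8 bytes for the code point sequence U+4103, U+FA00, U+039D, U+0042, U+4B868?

U+4103: 3-byte form → E4 84 83.
U+FA00: 3-byte form → EF A8 80.
U+039D: 2-byte form → CE 9D.
U+0042: 1-byte form → 42.
U+4B868: 4-byte form → F1 8B A1 A8.
Concatenated (13 bytes): E4 84 83 EF A8 80 CE 9D 42 F1 8B A1 A8.

E4 84 83 EF A8 80 CE 9D 42 F1 8B A1 A8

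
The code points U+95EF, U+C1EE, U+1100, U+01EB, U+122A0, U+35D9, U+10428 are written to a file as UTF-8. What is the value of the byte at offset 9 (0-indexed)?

U+95EF → 3-byte form E9 97 AF at offsets 0–2.
U+C1EE → 3-byte form EC 87 AE at offsets 3–5.
U+1100 → 3-byte form E1 84 80 at offsets 6–8.
U+01EB → 2-byte form C7 AB at offsets 9–10.
Offset 9 falls in char 4's range; it's byte 1 of C7 AB = 0xC7.

0xC7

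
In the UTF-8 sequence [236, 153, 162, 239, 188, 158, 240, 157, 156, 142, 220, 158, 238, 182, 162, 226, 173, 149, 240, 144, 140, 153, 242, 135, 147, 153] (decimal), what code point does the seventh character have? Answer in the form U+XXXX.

Offset 0: leading byte 0xEC = 11101100 → 3-byte char #1 = EC 99 A2.
Offset 3: leading byte 0xEF = 11101111 → 3-byte char #2 = EF BC 9E.
Offset 6: leading byte 0xF0 = 11110000 → 4-byte char #3 = F0 9D 9C 8E.
Offset 10: leading byte 0xDC = 11011100 → 2-byte char #4 = DC 9E.
Offset 12: leading byte 0xEE = 11101110 → 3-byte char #5 = EE B6 A2.
Offset 15: leading byte 0xE2 = 11100010 → 3-byte char #6 = E2 AD 95.
Offset 18: leading byte 0xF0 = 11110000 → 4-byte char #7 = F0 90 8C 99.
Leading byte 0xF0 = 11110000 matches 11110xxx → 4-byte sequence.
Byte 1: 0xF0 = 11110000, payload 000 (3 bits).
Byte 2: 0x90 = 10010000 (10xxxxxx ✓), payload 010000.
Byte 3: 0x8C = 10001100 (10xxxxxx ✓), payload 001100.
Byte 4: 0x99 = 10011001 (10xxxxxx ✓), payload 011001.
Concatenate: 000010000001100011001 = 0x10319 (21 bits → U+10319).

U+10319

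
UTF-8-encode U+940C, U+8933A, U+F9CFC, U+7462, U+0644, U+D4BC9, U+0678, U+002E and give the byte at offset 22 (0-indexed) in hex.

U+940C → 3-byte form E9 90 8C at offsets 0–2.
U+8933A → 4-byte form F2 89 8C BA at offsets 3–6.
U+F9CFC → 4-byte form F3 B9 B3 BC at offsets 7–10.
U+7462 → 3-byte form E7 91 A2 at offsets 11–13.
U+0644 → 2-byte form D9 84 at offsets 14–15.
U+D4BC9 → 4-byte form F3 94 AF 89 at offsets 16–19.
U+0678 → 2-byte form D9 B8 at offsets 20–21.
U+002E → 1-byte form 2E at offsets 22–22.
Offset 22 falls in char 8's range; it's byte 1 of 2E = 0x2E.

0x2E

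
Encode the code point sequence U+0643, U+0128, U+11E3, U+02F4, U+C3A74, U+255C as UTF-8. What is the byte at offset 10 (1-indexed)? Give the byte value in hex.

1-indexed offset 10 is 0-indexed offset 9.
U+0643 → 2-byte form D9 83 at offsets 0–1.
U+0128 → 2-byte form C4 A8 at offsets 2–3.
U+11E3 → 3-byte form E1 87 A3 at offsets 4–6.
U+02F4 → 2-byte form CB B4 at offsets 7–8.
U+C3A74 → 4-byte form F3 83 A9 B4 at offsets 9–12.
Offset 9 falls in char 5's range; it's byte 1 of F3 83 A9 B4 = 0xF3.

0xF3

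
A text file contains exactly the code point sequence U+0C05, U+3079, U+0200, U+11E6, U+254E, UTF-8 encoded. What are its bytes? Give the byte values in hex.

E0 B0 85 E3 81 B9 C8 80 E1 87 A6 E2 95 8E

U+0C05: 3-byte form → E0 B0 85.
U+3079: 3-byte form → E3 81 B9.
U+0200: 2-byte form → C8 80.
U+11E6: 3-byte form → E1 87 A6.
U+254E: 3-byte form → E2 95 8E.
Concatenated (14 bytes): E0 B0 85 E3 81 B9 C8 80 E1 87 A6 E2 95 8E.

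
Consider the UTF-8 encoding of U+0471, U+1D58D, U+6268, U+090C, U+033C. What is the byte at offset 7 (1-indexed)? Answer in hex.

1-indexed offset 7 is 0-indexed offset 6.
U+0471 → 2-byte form D1 B1 at offsets 0–1.
U+1D58D → 4-byte form F0 9D 96 8D at offsets 2–5.
U+6268 → 3-byte form E6 89 A8 at offsets 6–8.
Offset 6 falls in char 3's range; it's byte 1 of E6 89 A8 = 0xE6.

0xE6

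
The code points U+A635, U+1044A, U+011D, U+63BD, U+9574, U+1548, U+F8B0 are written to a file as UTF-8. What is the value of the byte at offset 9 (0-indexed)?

0xE6

U+A635 → 3-byte form EA 98 B5 at offsets 0–2.
U+1044A → 4-byte form F0 90 91 8A at offsets 3–6.
U+011D → 2-byte form C4 9D at offsets 7–8.
U+63BD → 3-byte form E6 8E BD at offsets 9–11.
Offset 9 falls in char 4's range; it's byte 1 of E6 8E BD = 0xE6.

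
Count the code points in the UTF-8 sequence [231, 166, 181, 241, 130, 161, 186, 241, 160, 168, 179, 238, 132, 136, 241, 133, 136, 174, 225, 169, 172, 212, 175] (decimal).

Byte at offset 0: 0xE7 = 11100111 → 3-byte char (#1). Advance 3.
Byte at offset 3: 0xF1 = 11110001 → 4-byte char (#2). Advance 4.
Byte at offset 7: 0xF1 = 11110001 → 4-byte char (#3). Advance 4.
Byte at offset 11: 0xEE = 11101110 → 3-byte char (#4). Advance 3.
Byte at offset 14: 0xF1 = 11110001 → 4-byte char (#5). Advance 4.
Byte at offset 18: 0xE1 = 11100001 → 3-byte char (#6). Advance 3.
Byte at offset 21: 0xD4 = 11010100 → 2-byte char (#7). Advance 2.
Reached end at offset 23 after 7 code points.

7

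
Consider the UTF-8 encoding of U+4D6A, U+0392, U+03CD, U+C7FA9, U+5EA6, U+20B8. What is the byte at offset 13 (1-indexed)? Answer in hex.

1-indexed offset 13 is 0-indexed offset 12.
U+4D6A → 3-byte form E4 B5 AA at offsets 0–2.
U+0392 → 2-byte form CE 92 at offsets 3–4.
U+03CD → 2-byte form CF 8D at offsets 5–6.
U+C7FA9 → 4-byte form F3 87 BE A9 at offsets 7–10.
U+5EA6 → 3-byte form E5 BA A6 at offsets 11–13.
Offset 12 falls in char 5's range; it's byte 2 of E5 BA A6 = 0xBA.

0xBA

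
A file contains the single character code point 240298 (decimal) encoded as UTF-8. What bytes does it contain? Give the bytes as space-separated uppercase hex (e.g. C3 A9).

F0 BA AA AA

U+3AAAA = 0x3AAAA = 240298 decimal. In range U+10000–U+10FFFF → 4-byte form: 11110xxx 10xxxxxx 10xxxxxx 10xxxxxx.
Binary (21 bits): 000111010101010101010.
Split 3+6+6+6: 000 | 111010 | 101010 | 101010.
Byte 1: 11110000 = 0xF0.
Byte 2: 10111010 = 0xBA.
Byte 3: 10101010 = 0xAA.
Byte 4: 10101010 = 0xAA.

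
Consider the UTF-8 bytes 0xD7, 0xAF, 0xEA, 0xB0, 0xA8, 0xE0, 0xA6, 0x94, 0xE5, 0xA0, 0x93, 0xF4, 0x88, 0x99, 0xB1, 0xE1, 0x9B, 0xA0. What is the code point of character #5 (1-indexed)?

Offset 0: leading byte 0xD7 = 11010111 → 2-byte char #1 = D7 AF.
Offset 2: leading byte 0xEA = 11101010 → 3-byte char #2 = EA B0 A8.
Offset 5: leading byte 0xE0 = 11100000 → 3-byte char #3 = E0 A6 94.
Offset 8: leading byte 0xE5 = 11100101 → 3-byte char #4 = E5 A0 93.
Offset 11: leading byte 0xF4 = 11110100 → 4-byte char #5 = F4 88 99 B1.
Leading byte 0xF4 = 11110100 matches 11110xxx → 4-byte sequence.
Byte 1: 0xF4 = 11110100, payload 100 (3 bits).
Byte 2: 0x88 = 10001000 (10xxxxxx ✓), payload 001000.
Byte 3: 0x99 = 10011001 (10xxxxxx ✓), payload 011001.
Byte 4: 0xB1 = 10110001 (10xxxxxx ✓), payload 110001.
Concatenate: 100001000011001110001 = 0x108671 (21 bits → U+108671).

U+108671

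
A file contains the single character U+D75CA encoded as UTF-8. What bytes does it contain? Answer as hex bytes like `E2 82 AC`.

F3 97 97 8A

U+D75CA = 0xD75CA = 882122 decimal. In range U+10000–U+10FFFF → 4-byte form: 11110xxx 10xxxxxx 10xxxxxx 10xxxxxx.
Binary (21 bits): 011010111010111001010.
Split 3+6+6+6: 011 | 010111 | 010111 | 001010.
Byte 1: 11110011 = 0xF3.
Byte 2: 10010111 = 0x97.
Byte 3: 10010111 = 0x97.
Byte 4: 10001010 = 0x8A.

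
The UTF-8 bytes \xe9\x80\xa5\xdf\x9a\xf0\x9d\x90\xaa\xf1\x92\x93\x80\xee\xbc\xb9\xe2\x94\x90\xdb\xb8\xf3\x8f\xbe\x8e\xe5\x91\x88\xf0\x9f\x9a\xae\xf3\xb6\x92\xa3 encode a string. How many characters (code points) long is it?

Byte at offset 0: 0xE9 = 11101001 → 3-byte char (#1). Advance 3.
Byte at offset 3: 0xDF = 11011111 → 2-byte char (#2). Advance 2.
Byte at offset 5: 0xF0 = 11110000 → 4-byte char (#3). Advance 4.
Byte at offset 9: 0xF1 = 11110001 → 4-byte char (#4). Advance 4.
Byte at offset 13: 0xEE = 11101110 → 3-byte char (#5). Advance 3.
Byte at offset 16: 0xE2 = 11100010 → 3-byte char (#6). Advance 3.
Byte at offset 19: 0xDB = 11011011 → 2-byte char (#7). Advance 2.
Byte at offset 21: 0xF3 = 11110011 → 4-byte char (#8). Advance 4.
Byte at offset 25: 0xE5 = 11100101 → 3-byte char (#9). Advance 3.
Byte at offset 28: 0xF0 = 11110000 → 4-byte char (#10). Advance 4.
Byte at offset 32: 0xF3 = 11110011 → 4-byte char (#11). Advance 4.
Reached end at offset 36 after 11 code points.

11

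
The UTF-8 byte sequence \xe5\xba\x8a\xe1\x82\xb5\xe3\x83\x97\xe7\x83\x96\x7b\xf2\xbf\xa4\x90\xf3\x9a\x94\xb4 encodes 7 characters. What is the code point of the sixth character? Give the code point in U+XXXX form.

Offset 0: leading byte 0xE5 = 11100101 → 3-byte char #1 = E5 BA 8A.
Offset 3: leading byte 0xE1 = 11100001 → 3-byte char #2 = E1 82 B5.
Offset 6: leading byte 0xE3 = 11100011 → 3-byte char #3 = E3 83 97.
Offset 9: leading byte 0xE7 = 11100111 → 3-byte char #4 = E7 83 96.
Offset 12: leading byte 0x7B = 01111011 → 1-byte char #5 = 7B.
Offset 13: leading byte 0xF2 = 11110010 → 4-byte char #6 = F2 BF A4 90.
Leading byte 0xF2 = 11110010 matches 11110xxx → 4-byte sequence.
Byte 1: 0xF2 = 11110010, payload 010 (3 bits).
Byte 2: 0xBF = 10111111 (10xxxxxx ✓), payload 111111.
Byte 3: 0xA4 = 10100100 (10xxxxxx ✓), payload 100100.
Byte 4: 0x90 = 10010000 (10xxxxxx ✓), payload 010000.
Concatenate: 010111111100100010000 = 0xBF910 (21 bits → U+BF910).

U+BF910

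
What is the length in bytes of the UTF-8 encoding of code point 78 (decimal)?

1

U+004E = 0x4E. UTF-8 uses 1 byte below 0x80, 2 below 0x800, 3 below 0x10000, 4 up to 0x10FFFF. 0x4E is in U+0000–U+007F → 1 byte.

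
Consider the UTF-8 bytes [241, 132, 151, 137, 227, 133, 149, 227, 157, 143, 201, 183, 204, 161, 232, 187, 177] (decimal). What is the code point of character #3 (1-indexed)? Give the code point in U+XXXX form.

U+374F

Offset 0: leading byte 0xF1 = 11110001 → 4-byte char #1 = F1 84 97 89.
Offset 4: leading byte 0xE3 = 11100011 → 3-byte char #2 = E3 85 95.
Offset 7: leading byte 0xE3 = 11100011 → 3-byte char #3 = E3 9D 8F.
Leading byte 0xE3 = 11100011 matches 1110xxxx → 3-byte sequence.
Byte 1: 0xE3 = 11100011, payload 0011 (4 bits).
Byte 2: 0x9D = 10011101 (10xxxxxx ✓), payload 011101.
Byte 3: 0x8F = 10001111 (10xxxxxx ✓), payload 001111.
Concatenate: 0011011101001111 = 0x374F (16 bits → U+374F).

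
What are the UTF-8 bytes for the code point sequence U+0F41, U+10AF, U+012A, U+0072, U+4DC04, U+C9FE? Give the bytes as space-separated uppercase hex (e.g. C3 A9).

E0 BD 81 E1 82 AF C4 AA 72 F1 8D B0 84 EC A7 BE

U+0F41: 3-byte form → E0 BD 81.
U+10AF: 3-byte form → E1 82 AF.
U+012A: 2-byte form → C4 AA.
U+0072: 1-byte form → 72.
U+4DC04: 4-byte form → F1 8D B0 84.
U+C9FE: 3-byte form → EC A7 BE.
Concatenated (16 bytes): E0 BD 81 E1 82 AF C4 AA 72 F1 8D B0 84 EC A7 BE.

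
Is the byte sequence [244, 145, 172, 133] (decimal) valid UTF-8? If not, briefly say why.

invalid (encodes a value above U+10FFFF)

Leading byte 0xF4 = 11110100 → 4-byte form.
Payload = 0x111B05, which exceeds U+10FFFF, the maximum Unicode code point. (Leading bytes F5–FF, or F4 followed by ≥ 0x90, are invalid.)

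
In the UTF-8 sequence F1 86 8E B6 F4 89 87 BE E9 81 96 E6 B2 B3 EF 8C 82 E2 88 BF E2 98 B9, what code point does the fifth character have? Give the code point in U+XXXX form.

Offset 0: leading byte 0xF1 = 11110001 → 4-byte char #1 = F1 86 8E B6.
Offset 4: leading byte 0xF4 = 11110100 → 4-byte char #2 = F4 89 87 BE.
Offset 8: leading byte 0xE9 = 11101001 → 3-byte char #3 = E9 81 96.
Offset 11: leading byte 0xE6 = 11100110 → 3-byte char #4 = E6 B2 B3.
Offset 14: leading byte 0xEF = 11101111 → 3-byte char #5 = EF 8C 82.
Leading byte 0xEF = 11101111 matches 1110xxxx → 3-byte sequence.
Byte 1: 0xEF = 11101111, payload 1111 (4 bits).
Byte 2: 0x8C = 10001100 (10xxxxxx ✓), payload 001100.
Byte 3: 0x82 = 10000010 (10xxxxxx ✓), payload 000010.
Concatenate: 1111001100000010 = 0xF302 (16 bits → U+F302).

U+F302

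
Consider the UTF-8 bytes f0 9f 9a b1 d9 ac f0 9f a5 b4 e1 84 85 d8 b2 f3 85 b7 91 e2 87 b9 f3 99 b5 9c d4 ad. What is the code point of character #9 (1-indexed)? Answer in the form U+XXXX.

U+052D

Offset 0: leading byte 0xF0 = 11110000 → 4-byte char #1 = F0 9F 9A B1.
Offset 4: leading byte 0xD9 = 11011001 → 2-byte char #2 = D9 AC.
Offset 6: leading byte 0xF0 = 11110000 → 4-byte char #3 = F0 9F A5 B4.
Offset 10: leading byte 0xE1 = 11100001 → 3-byte char #4 = E1 84 85.
Offset 13: leading byte 0xD8 = 11011000 → 2-byte char #5 = D8 B2.
Offset 15: leading byte 0xF3 = 11110011 → 4-byte char #6 = F3 85 B7 91.
Offset 19: leading byte 0xE2 = 11100010 → 3-byte char #7 = E2 87 B9.
Offset 22: leading byte 0xF3 = 11110011 → 4-byte char #8 = F3 99 B5 9C.
Offset 26: leading byte 0xD4 = 11010100 → 2-byte char #9 = D4 AD.
Leading byte 0xD4 = 11010100 matches 110xxxxx → 2-byte sequence.
Byte 1: 0xD4 = 11010100, payload 10100 (5 bits).
Byte 2: 0xAD = 10101101 (10xxxxxx ✓), payload 101101.
Concatenate: 10100101101 = 0x52D (11 bits → U+052D).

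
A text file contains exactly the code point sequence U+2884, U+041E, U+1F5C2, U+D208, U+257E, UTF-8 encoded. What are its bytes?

E2 A2 84 D0 9E F0 9F 97 82 ED 88 88 E2 95 BE

U+2884: 3-byte form → E2 A2 84.
U+041E: 2-byte form → D0 9E.
U+1F5C2: 4-byte form → F0 9F 97 82.
U+D208: 3-byte form → ED 88 88.
U+257E: 3-byte form → E2 95 BE.
Concatenated (15 bytes): E2 A2 84 D0 9E F0 9F 97 82 ED 88 88 E2 95 BE.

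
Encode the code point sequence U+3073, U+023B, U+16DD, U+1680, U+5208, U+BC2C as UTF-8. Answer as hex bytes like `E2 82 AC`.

U+3073: 3-byte form → E3 81 B3.
U+023B: 2-byte form → C8 BB.
U+16DD: 3-byte form → E1 9B 9D.
U+1680: 3-byte form → E1 9A 80.
U+5208: 3-byte form → E5 88 88.
U+BC2C: 3-byte form → EB B0 AC.
Concatenated (17 bytes): E3 81 B3 C8 BB E1 9B 9D E1 9A 80 E5 88 88 EB B0 AC.

E3 81 B3 C8 BB E1 9B 9D E1 9A 80 E5 88 88 EB B0 AC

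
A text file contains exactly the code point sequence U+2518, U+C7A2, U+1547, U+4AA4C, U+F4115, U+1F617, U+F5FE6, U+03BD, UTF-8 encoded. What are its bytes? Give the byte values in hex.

E2 94 98 EC 9E A2 E1 95 87 F1 8A A9 8C F3 B4 84 95 F0 9F 98 97 F3 B5 BF A6 CE BD

U+2518: 3-byte form → E2 94 98.
U+C7A2: 3-byte form → EC 9E A2.
U+1547: 3-byte form → E1 95 87.
U+4AA4C: 4-byte form → F1 8A A9 8C.
U+F4115: 4-byte form → F3 B4 84 95.
U+1F617: 4-byte form → F0 9F 98 97.
U+F5FE6: 4-byte form → F3 B5 BF A6.
U+03BD: 2-byte form → CE BD.
Concatenated (27 bytes): E2 94 98 EC 9E A2 E1 95 87 F1 8A A9 8C F3 B4 84 95 F0 9F 98 97 F3 B5 BF A6 CE BD.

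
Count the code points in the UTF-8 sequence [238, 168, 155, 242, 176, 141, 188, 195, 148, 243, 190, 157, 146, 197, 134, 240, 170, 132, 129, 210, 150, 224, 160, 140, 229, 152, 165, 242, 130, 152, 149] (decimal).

Byte at offset 0: 0xEE = 11101110 → 3-byte char (#1). Advance 3.
Byte at offset 3: 0xF2 = 11110010 → 4-byte char (#2). Advance 4.
Byte at offset 7: 0xC3 = 11000011 → 2-byte char (#3). Advance 2.
Byte at offset 9: 0xF3 = 11110011 → 4-byte char (#4). Advance 4.
Byte at offset 13: 0xC5 = 11000101 → 2-byte char (#5). Advance 2.
Byte at offset 15: 0xF0 = 11110000 → 4-byte char (#6). Advance 4.
Byte at offset 19: 0xD2 = 11010010 → 2-byte char (#7). Advance 2.
Byte at offset 21: 0xE0 = 11100000 → 3-byte char (#8). Advance 3.
Byte at offset 24: 0xE5 = 11100101 → 3-byte char (#9). Advance 3.
Byte at offset 27: 0xF2 = 11110010 → 4-byte char (#10). Advance 4.
Reached end at offset 31 after 10 code points.

10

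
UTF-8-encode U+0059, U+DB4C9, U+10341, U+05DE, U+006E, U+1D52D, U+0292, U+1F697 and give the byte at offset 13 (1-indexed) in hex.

1-indexed offset 13 is 0-indexed offset 12.
U+0059 → 1-byte form 59 at offsets 0–0.
U+DB4C9 → 4-byte form F3 9B 93 89 at offsets 1–4.
U+10341 → 4-byte form F0 90 8D 81 at offsets 5–8.
U+05DE → 2-byte form D7 9E at offsets 9–10.
U+006E → 1-byte form 6E at offsets 11–11.
U+1D52D → 4-byte form F0 9D 94 AD at offsets 12–15.
Offset 12 falls in char 6's range; it's byte 1 of F0 9D 94 AD = 0xF0.

0xF0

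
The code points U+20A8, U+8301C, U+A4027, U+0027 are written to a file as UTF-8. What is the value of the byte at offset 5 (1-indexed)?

1-indexed offset 5 is 0-indexed offset 4.
U+20A8 → 3-byte form E2 82 A8 at offsets 0–2.
U+8301C → 4-byte form F2 83 80 9C at offsets 3–6.
Offset 4 falls in char 2's range; it's byte 2 of F2 83 80 9C = 0x83.

0x83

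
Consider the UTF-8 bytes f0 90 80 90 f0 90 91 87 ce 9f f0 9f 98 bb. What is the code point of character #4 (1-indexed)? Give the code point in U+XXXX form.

U+1F63B

Offset 0: leading byte 0xF0 = 11110000 → 4-byte char #1 = F0 90 80 90.
Offset 4: leading byte 0xF0 = 11110000 → 4-byte char #2 = F0 90 91 87.
Offset 8: leading byte 0xCE = 11001110 → 2-byte char #3 = CE 9F.
Offset 10: leading byte 0xF0 = 11110000 → 4-byte char #4 = F0 9F 98 BB.
Leading byte 0xF0 = 11110000 matches 11110xxx → 4-byte sequence.
Byte 1: 0xF0 = 11110000, payload 000 (3 bits).
Byte 2: 0x9F = 10011111 (10xxxxxx ✓), payload 011111.
Byte 3: 0x98 = 10011000 (10xxxxxx ✓), payload 011000.
Byte 4: 0xBB = 10111011 (10xxxxxx ✓), payload 111011.
Concatenate: 000011111011000111011 = 0x1F63B (21 bits → U+1F63B).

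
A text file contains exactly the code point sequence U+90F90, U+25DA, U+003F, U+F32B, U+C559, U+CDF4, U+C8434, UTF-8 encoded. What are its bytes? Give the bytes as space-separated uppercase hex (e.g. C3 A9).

U+90F90: 4-byte form → F2 90 BE 90.
U+25DA: 3-byte form → E2 97 9A.
U+003F: 1-byte form → 3F.
U+F32B: 3-byte form → EF 8C AB.
U+C559: 3-byte form → EC 95 99.
U+CDF4: 3-byte form → EC B7 B4.
U+C8434: 4-byte form → F3 88 90 B4.
Concatenated (21 bytes): F2 90 BE 90 E2 97 9A 3F EF 8C AB EC 95 99 EC B7 B4 F3 88 90 B4.

F2 90 BE 90 E2 97 9A 3F EF 8C AB EC 95 99 EC B7 B4 F3 88 90 B4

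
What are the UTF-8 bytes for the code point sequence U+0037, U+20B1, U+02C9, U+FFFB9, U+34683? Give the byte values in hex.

37 E2 82 B1 CB 89 F3 BF BE B9 F0 B4 9A 83

U+0037: 1-byte form → 37.
U+20B1: 3-byte form → E2 82 B1.
U+02C9: 2-byte form → CB 89.
U+FFFB9: 4-byte form → F3 BF BE B9.
U+34683: 4-byte form → F0 B4 9A 83.
Concatenated (14 bytes): 37 E2 82 B1 CB 89 F3 BF BE B9 F0 B4 9A 83.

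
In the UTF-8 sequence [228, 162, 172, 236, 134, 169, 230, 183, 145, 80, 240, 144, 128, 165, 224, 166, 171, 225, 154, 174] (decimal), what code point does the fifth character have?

Offset 0: leading byte 0xE4 = 11100100 → 3-byte char #1 = E4 A2 AC.
Offset 3: leading byte 0xEC = 11101100 → 3-byte char #2 = EC 86 A9.
Offset 6: leading byte 0xE6 = 11100110 → 3-byte char #3 = E6 B7 91.
Offset 9: leading byte 0x50 = 01010000 → 1-byte char #4 = 50.
Offset 10: leading byte 0xF0 = 11110000 → 4-byte char #5 = F0 90 80 A5.
Leading byte 0xF0 = 11110000 matches 11110xxx → 4-byte sequence.
Byte 1: 0xF0 = 11110000, payload 000 (3 bits).
Byte 2: 0x90 = 10010000 (10xxxxxx ✓), payload 010000.
Byte 3: 0x80 = 10000000 (10xxxxxx ✓), payload 000000.
Byte 4: 0xA5 = 10100101 (10xxxxxx ✓), payload 100101.
Concatenate: 000010000000000100101 = 0x10025 (21 bits → U+10025).

U+10025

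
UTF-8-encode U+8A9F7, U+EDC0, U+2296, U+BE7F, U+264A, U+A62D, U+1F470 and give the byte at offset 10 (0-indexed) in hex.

0xEB

U+8A9F7 → 4-byte form F2 8A A7 B7 at offsets 0–3.
U+EDC0 → 3-byte form EE B7 80 at offsets 4–6.
U+2296 → 3-byte form E2 8A 96 at offsets 7–9.
U+BE7F → 3-byte form EB B9 BF at offsets 10–12.
Offset 10 falls in char 4's range; it's byte 1 of EB B9 BF = 0xEB.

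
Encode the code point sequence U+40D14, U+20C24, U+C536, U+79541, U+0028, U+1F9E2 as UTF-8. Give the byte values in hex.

U+40D14: 4-byte form → F1 80 B4 94.
U+20C24: 4-byte form → F0 A0 B0 A4.
U+C536: 3-byte form → EC 94 B6.
U+79541: 4-byte form → F1 B9 95 81.
U+0028: 1-byte form → 28.
U+1F9E2: 4-byte form → F0 9F A7 A2.
Concatenated (20 bytes): F1 80 B4 94 F0 A0 B0 A4 EC 94 B6 F1 B9 95 81 28 F0 9F A7 A2.

F1 80 B4 94 F0 A0 B0 A4 EC 94 B6 F1 B9 95 81 28 F0 9F A7 A2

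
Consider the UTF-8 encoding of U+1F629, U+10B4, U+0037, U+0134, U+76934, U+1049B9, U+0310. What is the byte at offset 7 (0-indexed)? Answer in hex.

U+1F629 → 4-byte form F0 9F 98 A9 at offsets 0–3.
U+10B4 → 3-byte form E1 82 B4 at offsets 4–6.
U+0037 → 1-byte form 37 at offsets 7–7.
Offset 7 falls in char 3's range; it's byte 1 of 37 = 0x37.

0x37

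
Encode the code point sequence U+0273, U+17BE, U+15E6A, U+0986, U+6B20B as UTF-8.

U+0273: 2-byte form → C9 B3.
U+17BE: 3-byte form → E1 9E BE.
U+15E6A: 4-byte form → F0 95 B9 AA.
U+0986: 3-byte form → E0 A6 86.
U+6B20B: 4-byte form → F1 AB 88 8B.
Concatenated (16 bytes): C9 B3 E1 9E BE F0 95 B9 AA E0 A6 86 F1 AB 88 8B.

C9 B3 E1 9E BE F0 95 B9 AA E0 A6 86 F1 AB 88 8B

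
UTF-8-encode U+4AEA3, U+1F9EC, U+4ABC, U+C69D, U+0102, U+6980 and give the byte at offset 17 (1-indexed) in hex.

0xE6

1-indexed offset 17 is 0-indexed offset 16.
U+4AEA3 → 4-byte form F1 8A BA A3 at offsets 0–3.
U+1F9EC → 4-byte form F0 9F A7 AC at offsets 4–7.
U+4ABC → 3-byte form E4 AA BC at offsets 8–10.
U+C69D → 3-byte form EC 9A 9D at offsets 11–13.
U+0102 → 2-byte form C4 82 at offsets 14–15.
U+6980 → 3-byte form E6 A6 80 at offsets 16–18.
Offset 16 falls in char 6's range; it's byte 1 of E6 A6 80 = 0xE6.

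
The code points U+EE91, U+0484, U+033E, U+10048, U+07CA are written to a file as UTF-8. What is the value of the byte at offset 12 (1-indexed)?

0xDF

1-indexed offset 12 is 0-indexed offset 11.
U+EE91 → 3-byte form EE BA 91 at offsets 0–2.
U+0484 → 2-byte form D2 84 at offsets 3–4.
U+033E → 2-byte form CC BE at offsets 5–6.
U+10048 → 4-byte form F0 90 81 88 at offsets 7–10.
U+07CA → 2-byte form DF 8A at offsets 11–12.
Offset 11 falls in char 5's range; it's byte 1 of DF 8A = 0xDF.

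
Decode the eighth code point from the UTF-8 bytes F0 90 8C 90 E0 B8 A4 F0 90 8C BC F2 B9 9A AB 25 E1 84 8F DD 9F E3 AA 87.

Offset 0: leading byte 0xF0 = 11110000 → 4-byte char #1 = F0 90 8C 90.
Offset 4: leading byte 0xE0 = 11100000 → 3-byte char #2 = E0 B8 A4.
Offset 7: leading byte 0xF0 = 11110000 → 4-byte char #3 = F0 90 8C BC.
Offset 11: leading byte 0xF2 = 11110010 → 4-byte char #4 = F2 B9 9A AB.
Offset 15: leading byte 0x25 = 00100101 → 1-byte char #5 = 25.
Offset 16: leading byte 0xE1 = 11100001 → 3-byte char #6 = E1 84 8F.
Offset 19: leading byte 0xDD = 11011101 → 2-byte char #7 = DD 9F.
Offset 21: leading byte 0xE3 = 11100011 → 3-byte char #8 = E3 AA 87.
Leading byte 0xE3 = 11100011 matches 1110xxxx → 3-byte sequence.
Byte 1: 0xE3 = 11100011, payload 0011 (4 bits).
Byte 2: 0xAA = 10101010 (10xxxxxx ✓), payload 101010.
Byte 3: 0x87 = 10000111 (10xxxxxx ✓), payload 000111.
Concatenate: 0011101010000111 = 0x3A87 (16 bits → U+3A87).

U+3A87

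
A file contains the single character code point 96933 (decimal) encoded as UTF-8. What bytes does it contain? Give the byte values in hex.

F0 97 AA A5

U+17AA5 = 0x17AA5 = 96933 decimal. In range U+10000–U+10FFFF → 4-byte form: 11110xxx 10xxxxxx 10xxxxxx 10xxxxxx.
Binary (21 bits): 000010111101010100101.
Split 3+6+6+6: 000 | 010111 | 101010 | 100101.
Byte 1: 11110000 = 0xF0.
Byte 2: 10010111 = 0x97.
Byte 3: 10101010 = 0xAA.
Byte 4: 10100101 = 0xA5.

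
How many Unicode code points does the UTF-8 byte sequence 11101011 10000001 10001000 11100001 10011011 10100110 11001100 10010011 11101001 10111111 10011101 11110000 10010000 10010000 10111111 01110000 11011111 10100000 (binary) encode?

Byte at offset 0: 0xEB = 11101011 → 3-byte char (#1). Advance 3.
Byte at offset 3: 0xE1 = 11100001 → 3-byte char (#2). Advance 3.
Byte at offset 6: 0xCC = 11001100 → 2-byte char (#3). Advance 2.
Byte at offset 8: 0xE9 = 11101001 → 3-byte char (#4). Advance 3.
Byte at offset 11: 0xF0 = 11110000 → 4-byte char (#5). Advance 4.
Byte at offset 15: 0x70 = 01110000 → 1-byte char (#6). Advance 1.
Byte at offset 16: 0xDF = 11011111 → 2-byte char (#7). Advance 2.
Reached end at offset 18 after 7 code points.

7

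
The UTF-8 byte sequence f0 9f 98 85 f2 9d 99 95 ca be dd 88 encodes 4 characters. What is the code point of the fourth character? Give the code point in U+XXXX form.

U+0748

Offset 0: leading byte 0xF0 = 11110000 → 4-byte char #1 = F0 9F 98 85.
Offset 4: leading byte 0xF2 = 11110010 → 4-byte char #2 = F2 9D 99 95.
Offset 8: leading byte 0xCA = 11001010 → 2-byte char #3 = CA BE.
Offset 10: leading byte 0xDD = 11011101 → 2-byte char #4 = DD 88.
Leading byte 0xDD = 11011101 matches 110xxxxx → 2-byte sequence.
Byte 1: 0xDD = 11011101, payload 11101 (5 bits).
Byte 2: 0x88 = 10001000 (10xxxxxx ✓), payload 001000.
Concatenate: 11101001000 = 0x748 (11 bits → U+0748).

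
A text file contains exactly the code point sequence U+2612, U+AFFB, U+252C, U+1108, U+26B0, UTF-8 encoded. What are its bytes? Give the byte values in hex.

E2 98 92 EA BF BB E2 94 AC E1 84 88 E2 9A B0

U+2612: 3-byte form → E2 98 92.
U+AFFB: 3-byte form → EA BF BB.
U+252C: 3-byte form → E2 94 AC.
U+1108: 3-byte form → E1 84 88.
U+26B0: 3-byte form → E2 9A B0.
Concatenated (15 bytes): E2 98 92 EA BF BB E2 94 AC E1 84 88 E2 9A B0.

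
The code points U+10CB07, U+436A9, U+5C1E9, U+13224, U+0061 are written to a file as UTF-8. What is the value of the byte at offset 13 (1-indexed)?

1-indexed offset 13 is 0-indexed offset 12.
U+10CB07 → 4-byte form F4 8C AC 87 at offsets 0–3.
U+436A9 → 4-byte form F1 83 9A A9 at offsets 4–7.
U+5C1E9 → 4-byte form F1 9C 87 A9 at offsets 8–11.
U+13224 → 4-byte form F0 93 88 A4 at offsets 12–15.
Offset 12 falls in char 4's range; it's byte 1 of F0 93 88 A4 = 0xF0.

0xF0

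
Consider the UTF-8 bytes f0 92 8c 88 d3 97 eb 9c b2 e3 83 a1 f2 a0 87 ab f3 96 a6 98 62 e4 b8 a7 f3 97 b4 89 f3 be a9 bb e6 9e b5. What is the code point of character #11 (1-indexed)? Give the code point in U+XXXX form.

Offset 0: leading byte 0xF0 = 11110000 → 4-byte char #1 = F0 92 8C 88.
Offset 4: leading byte 0xD3 = 11010011 → 2-byte char #2 = D3 97.
Offset 6: leading byte 0xEB = 11101011 → 3-byte char #3 = EB 9C B2.
Offset 9: leading byte 0xE3 = 11100011 → 3-byte char #4 = E3 83 A1.
Offset 12: leading byte 0xF2 = 11110010 → 4-byte char #5 = F2 A0 87 AB.
Offset 16: leading byte 0xF3 = 11110011 → 4-byte char #6 = F3 96 A6 98.
Offset 20: leading byte 0x62 = 01100010 → 1-byte char #7 = 62.
Offset 21: leading byte 0xE4 = 11100100 → 3-byte char #8 = E4 B8 A7.
Offset 24: leading byte 0xF3 = 11110011 → 4-byte char #9 = F3 97 B4 89.
Offset 28: leading byte 0xF3 = 11110011 → 4-byte char #10 = F3 BE A9 BB.
Offset 32: leading byte 0xE6 = 11100110 → 3-byte char #11 = E6 9E B5.
Leading byte 0xE6 = 11100110 matches 1110xxxx → 3-byte sequence.
Byte 1: 0xE6 = 11100110, payload 0110 (4 bits).
Byte 2: 0x9E = 10011110 (10xxxxxx ✓), payload 011110.
Byte 3: 0xB5 = 10110101 (10xxxxxx ✓), payload 110101.
Concatenate: 0110011110110101 = 0x67B5 (16 bits → U+67B5).

U+67B5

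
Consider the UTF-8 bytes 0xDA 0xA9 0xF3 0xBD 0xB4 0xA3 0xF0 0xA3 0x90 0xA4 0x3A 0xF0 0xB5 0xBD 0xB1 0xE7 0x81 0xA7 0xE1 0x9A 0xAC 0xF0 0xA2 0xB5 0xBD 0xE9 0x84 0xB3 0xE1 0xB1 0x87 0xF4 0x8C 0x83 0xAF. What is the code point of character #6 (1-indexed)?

Offset 0: leading byte 0xDA = 11011010 → 2-byte char #1 = DA A9.
Offset 2: leading byte 0xF3 = 11110011 → 4-byte char #2 = F3 BD B4 A3.
Offset 6: leading byte 0xF0 = 11110000 → 4-byte char #3 = F0 A3 90 A4.
Offset 10: leading byte 0x3A = 00111010 → 1-byte char #4 = 3A.
Offset 11: leading byte 0xF0 = 11110000 → 4-byte char #5 = F0 B5 BD B1.
Offset 15: leading byte 0xE7 = 11100111 → 3-byte char #6 = E7 81 A7.
Leading byte 0xE7 = 11100111 matches 1110xxxx → 3-byte sequence.
Byte 1: 0xE7 = 11100111, payload 0111 (4 bits).
Byte 2: 0x81 = 10000001 (10xxxxxx ✓), payload 000001.
Byte 3: 0xA7 = 10100111 (10xxxxxx ✓), payload 100111.
Concatenate: 0111000001100111 = 0x7067 (16 bits → U+7067).

U+7067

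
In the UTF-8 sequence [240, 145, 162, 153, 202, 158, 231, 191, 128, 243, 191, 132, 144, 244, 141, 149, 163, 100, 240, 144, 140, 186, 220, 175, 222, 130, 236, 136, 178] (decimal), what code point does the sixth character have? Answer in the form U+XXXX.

U+0064

Offset 0: leading byte 0xF0 = 11110000 → 4-byte char #1 = F0 91 A2 99.
Offset 4: leading byte 0xCA = 11001010 → 2-byte char #2 = CA 9E.
Offset 6: leading byte 0xE7 = 11100111 → 3-byte char #3 = E7 BF 80.
Offset 9: leading byte 0xF3 = 11110011 → 4-byte char #4 = F3 BF 84 90.
Offset 13: leading byte 0xF4 = 11110100 → 4-byte char #5 = F4 8D 95 A3.
Offset 17: leading byte 0x64 = 01100100 → 1-byte char #6 = 64.
Leading byte 0x64 = 01100100 matches 0xxxxxxx → 1-byte sequence.
Byte 1: 0x64 = 01100100, payload 1100100 (7 bits).
Concatenate: 1100100 = 0x64 (7 bits → U+0064).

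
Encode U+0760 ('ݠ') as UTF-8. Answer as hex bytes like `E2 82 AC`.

U+0760 = 0x760 = 1888 decimal. In range U+0080–U+07FF → 2-byte form: 110xxxxx 10xxxxxx.
Binary (11 bits): 11101100000.
Split 5+6: 11101 | 100000.
Byte 1: 11011101 = 0xDD.
Byte 2: 10100000 = 0xA0.

DD A0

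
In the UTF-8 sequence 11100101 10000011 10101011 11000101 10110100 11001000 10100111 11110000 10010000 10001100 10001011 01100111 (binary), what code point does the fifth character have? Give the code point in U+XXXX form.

Offset 0: leading byte 0xE5 = 11100101 → 3-byte char #1 = E5 83 AB.
Offset 3: leading byte 0xC5 = 11000101 → 2-byte char #2 = C5 B4.
Offset 5: leading byte 0xC8 = 11001000 → 2-byte char #3 = C8 A7.
Offset 7: leading byte 0xF0 = 11110000 → 4-byte char #4 = F0 90 8C 8B.
Offset 11: leading byte 0x67 = 01100111 → 1-byte char #5 = 67.
Leading byte 0x67 = 01100111 matches 0xxxxxxx → 1-byte sequence.
Byte 1: 0x67 = 01100111, payload 1100111 (7 bits).
Concatenate: 1100111 = 0x67 (7 bits → U+0067).

U+0067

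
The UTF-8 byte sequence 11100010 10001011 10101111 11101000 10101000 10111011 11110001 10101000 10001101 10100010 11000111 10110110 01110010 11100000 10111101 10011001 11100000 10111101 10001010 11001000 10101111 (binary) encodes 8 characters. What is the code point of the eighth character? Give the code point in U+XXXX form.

U+022F

Offset 0: leading byte 0xE2 = 11100010 → 3-byte char #1 = E2 8B AF.
Offset 3: leading byte 0xE8 = 11101000 → 3-byte char #2 = E8 A8 BB.
Offset 6: leading byte 0xF1 = 11110001 → 4-byte char #3 = F1 A8 8D A2.
Offset 10: leading byte 0xC7 = 11000111 → 2-byte char #4 = C7 B6.
Offset 12: leading byte 0x72 = 01110010 → 1-byte char #5 = 72.
Offset 13: leading byte 0xE0 = 11100000 → 3-byte char #6 = E0 BD 99.
Offset 16: leading byte 0xE0 = 11100000 → 3-byte char #7 = E0 BD 8A.
Offset 19: leading byte 0xC8 = 11001000 → 2-byte char #8 = C8 AF.
Leading byte 0xC8 = 11001000 matches 110xxxxx → 2-byte sequence.
Byte 1: 0xC8 = 11001000, payload 01000 (5 bits).
Byte 2: 0xAF = 10101111 (10xxxxxx ✓), payload 101111.
Concatenate: 01000101111 = 0x22F (11 bits → U+022F).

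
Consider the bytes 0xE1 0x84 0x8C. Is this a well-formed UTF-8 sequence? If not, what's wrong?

valid

Leading byte 0xE1 = 11100001 → 3-byte form.
Continuation bytes 0x84=10000100, 0x8C=10001100 all match 10xxxxxx.
Decoded value 0x110C is ≥ 0x800 (shortest form) and not a surrogate.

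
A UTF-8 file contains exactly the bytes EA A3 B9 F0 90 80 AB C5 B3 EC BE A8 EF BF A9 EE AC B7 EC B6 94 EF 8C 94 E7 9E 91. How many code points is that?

Byte at offset 0: 0xEA = 11101010 → 3-byte char (#1). Advance 3.
Byte at offset 3: 0xF0 = 11110000 → 4-byte char (#2). Advance 4.
Byte at offset 7: 0xC5 = 11000101 → 2-byte char (#3). Advance 2.
Byte at offset 9: 0xEC = 11101100 → 3-byte char (#4). Advance 3.
Byte at offset 12: 0xEF = 11101111 → 3-byte char (#5). Advance 3.
Byte at offset 15: 0xEE = 11101110 → 3-byte char (#6). Advance 3.
Byte at offset 18: 0xEC = 11101100 → 3-byte char (#7). Advance 3.
Byte at offset 21: 0xEF = 11101111 → 3-byte char (#8). Advance 3.
Byte at offset 24: 0xE7 = 11100111 → 3-byte char (#9). Advance 3.
Reached end at offset 27 after 9 code points.

9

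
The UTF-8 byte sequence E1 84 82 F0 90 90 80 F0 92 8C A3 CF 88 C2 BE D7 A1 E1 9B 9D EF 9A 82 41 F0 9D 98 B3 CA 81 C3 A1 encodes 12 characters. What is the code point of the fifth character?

Offset 0: leading byte 0xE1 = 11100001 → 3-byte char #1 = E1 84 82.
Offset 3: leading byte 0xF0 = 11110000 → 4-byte char #2 = F0 90 90 80.
Offset 7: leading byte 0xF0 = 11110000 → 4-byte char #3 = F0 92 8C A3.
Offset 11: leading byte 0xCF = 11001111 → 2-byte char #4 = CF 88.
Offset 13: leading byte 0xC2 = 11000010 → 2-byte char #5 = C2 BE.
Leading byte 0xC2 = 11000010 matches 110xxxxx → 2-byte sequence.
Byte 1: 0xC2 = 11000010, payload 00010 (5 bits).
Byte 2: 0xBE = 10111110 (10xxxxxx ✓), payload 111110.
Concatenate: 00010111110 = 0xBE (11 bits → U+00BE).

U+00BE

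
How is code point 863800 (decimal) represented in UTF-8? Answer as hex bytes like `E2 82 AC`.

U+D2E38 = 0xD2E38 = 863800 decimal. In range U+10000–U+10FFFF → 4-byte form: 11110xxx 10xxxxxx 10xxxxxx 10xxxxxx.
Binary (21 bits): 011010010111000111000.
Split 3+6+6+6: 011 | 010010 | 111000 | 111000.
Byte 1: 11110011 = 0xF3.
Byte 2: 10010010 = 0x92.
Byte 3: 10111000 = 0xB8.
Byte 4: 10111000 = 0xB8.

F3 92 B8 B8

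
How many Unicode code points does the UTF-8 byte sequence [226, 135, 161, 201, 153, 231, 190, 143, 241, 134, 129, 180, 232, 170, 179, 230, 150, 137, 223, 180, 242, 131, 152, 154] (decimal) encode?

Byte at offset 0: 0xE2 = 11100010 → 3-byte char (#1). Advance 3.
Byte at offset 3: 0xC9 = 11001001 → 2-byte char (#2). Advance 2.
Byte at offset 5: 0xE7 = 11100111 → 3-byte char (#3). Advance 3.
Byte at offset 8: 0xF1 = 11110001 → 4-byte char (#4). Advance 4.
Byte at offset 12: 0xE8 = 11101000 → 3-byte char (#5). Advance 3.
Byte at offset 15: 0xE6 = 11100110 → 3-byte char (#6). Advance 3.
Byte at offset 18: 0xDF = 11011111 → 2-byte char (#7). Advance 2.
Byte at offset 20: 0xF2 = 11110010 → 4-byte char (#8). Advance 4.
Reached end at offset 24 after 8 code points.

8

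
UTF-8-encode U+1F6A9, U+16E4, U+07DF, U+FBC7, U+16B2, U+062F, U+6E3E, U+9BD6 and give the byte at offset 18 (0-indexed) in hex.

U+1F6A9 → 4-byte form F0 9F 9A A9 at offsets 0–3.
U+16E4 → 3-byte form E1 9B A4 at offsets 4–6.
U+07DF → 2-byte form DF 9F at offsets 7–8.
U+FBC7 → 3-byte form EF AF 87 at offsets 9–11.
U+16B2 → 3-byte form E1 9A B2 at offsets 12–14.
U+062F → 2-byte form D8 AF at offsets 15–16.
U+6E3E → 3-byte form E6 B8 BE at offsets 17–19.
Offset 18 falls in char 7's range; it's byte 2 of E6 B8 BE = 0xB8.

0xB8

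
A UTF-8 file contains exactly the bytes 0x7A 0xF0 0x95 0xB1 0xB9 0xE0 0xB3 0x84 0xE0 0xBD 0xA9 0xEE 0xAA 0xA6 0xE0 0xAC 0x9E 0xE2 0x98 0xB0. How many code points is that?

7

Byte at offset 0: 0x7A = 01111010 → 1-byte char (#1). Advance 1.
Byte at offset 1: 0xF0 = 11110000 → 4-byte char (#2). Advance 4.
Byte at offset 5: 0xE0 = 11100000 → 3-byte char (#3). Advance 3.
Byte at offset 8: 0xE0 = 11100000 → 3-byte char (#4). Advance 3.
Byte at offset 11: 0xEE = 11101110 → 3-byte char (#5). Advance 3.
Byte at offset 14: 0xE0 = 11100000 → 3-byte char (#6). Advance 3.
Byte at offset 17: 0xE2 = 11100010 → 3-byte char (#7). Advance 3.
Reached end at offset 20 after 7 code points.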